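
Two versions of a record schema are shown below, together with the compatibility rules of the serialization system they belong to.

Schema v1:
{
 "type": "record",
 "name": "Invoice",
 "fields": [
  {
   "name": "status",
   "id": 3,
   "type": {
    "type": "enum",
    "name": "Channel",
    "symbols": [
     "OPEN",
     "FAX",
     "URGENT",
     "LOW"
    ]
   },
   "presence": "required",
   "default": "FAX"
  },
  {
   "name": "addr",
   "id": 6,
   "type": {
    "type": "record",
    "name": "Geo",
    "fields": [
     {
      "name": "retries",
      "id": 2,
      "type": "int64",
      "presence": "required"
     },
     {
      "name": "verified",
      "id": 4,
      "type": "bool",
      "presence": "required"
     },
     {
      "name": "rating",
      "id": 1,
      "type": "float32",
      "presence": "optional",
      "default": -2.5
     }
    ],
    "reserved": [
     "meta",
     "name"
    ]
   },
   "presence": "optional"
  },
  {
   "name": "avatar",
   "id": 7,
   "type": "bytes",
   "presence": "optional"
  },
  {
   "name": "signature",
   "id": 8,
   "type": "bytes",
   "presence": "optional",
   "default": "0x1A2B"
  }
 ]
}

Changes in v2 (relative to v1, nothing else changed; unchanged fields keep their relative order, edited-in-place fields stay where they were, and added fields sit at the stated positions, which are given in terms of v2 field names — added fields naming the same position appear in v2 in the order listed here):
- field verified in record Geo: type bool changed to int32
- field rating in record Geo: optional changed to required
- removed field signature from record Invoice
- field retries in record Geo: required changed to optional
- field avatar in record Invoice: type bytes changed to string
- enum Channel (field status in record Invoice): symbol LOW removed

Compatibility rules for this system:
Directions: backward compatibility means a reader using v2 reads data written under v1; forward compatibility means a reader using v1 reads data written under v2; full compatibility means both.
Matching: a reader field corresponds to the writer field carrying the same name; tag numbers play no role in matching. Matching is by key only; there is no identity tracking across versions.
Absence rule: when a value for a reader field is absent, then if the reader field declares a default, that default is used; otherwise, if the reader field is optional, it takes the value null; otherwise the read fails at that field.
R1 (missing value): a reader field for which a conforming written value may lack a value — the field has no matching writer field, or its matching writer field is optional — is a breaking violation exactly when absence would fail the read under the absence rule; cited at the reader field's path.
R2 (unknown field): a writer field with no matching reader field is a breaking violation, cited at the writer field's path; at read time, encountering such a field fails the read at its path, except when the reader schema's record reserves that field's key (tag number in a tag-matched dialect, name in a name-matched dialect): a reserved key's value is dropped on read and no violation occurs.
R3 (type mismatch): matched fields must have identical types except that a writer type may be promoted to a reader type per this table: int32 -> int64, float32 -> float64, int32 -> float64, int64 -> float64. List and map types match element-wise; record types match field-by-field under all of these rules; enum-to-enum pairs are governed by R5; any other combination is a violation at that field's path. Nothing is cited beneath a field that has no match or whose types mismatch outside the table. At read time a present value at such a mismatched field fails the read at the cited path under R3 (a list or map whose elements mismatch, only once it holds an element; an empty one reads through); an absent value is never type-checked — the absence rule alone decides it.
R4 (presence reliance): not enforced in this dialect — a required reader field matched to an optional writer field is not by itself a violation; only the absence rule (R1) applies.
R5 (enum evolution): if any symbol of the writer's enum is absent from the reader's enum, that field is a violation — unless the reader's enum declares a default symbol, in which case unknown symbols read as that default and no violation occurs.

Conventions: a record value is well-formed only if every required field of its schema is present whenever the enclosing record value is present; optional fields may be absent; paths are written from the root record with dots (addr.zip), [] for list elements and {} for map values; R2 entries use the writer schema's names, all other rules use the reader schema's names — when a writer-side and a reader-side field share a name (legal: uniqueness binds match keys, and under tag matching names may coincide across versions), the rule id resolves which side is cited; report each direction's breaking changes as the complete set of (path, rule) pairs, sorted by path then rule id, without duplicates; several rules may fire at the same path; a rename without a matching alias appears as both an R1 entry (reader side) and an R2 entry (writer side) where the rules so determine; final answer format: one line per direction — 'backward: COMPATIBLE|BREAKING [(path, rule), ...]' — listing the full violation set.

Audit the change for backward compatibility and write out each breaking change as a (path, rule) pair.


backward: BREAKING [(addr.verified, R3), (avatar, R3), (signature, R2), (status, R5)]

each type pair in Invoice: writer, then reader
backward on Invoice — v2 reading data written by v1:
  status: paired with writer status (Channel -> Channel; writer required)
  addr: paired with writer addr (Geo -> Geo; writer optional)
  avatar: paired with writer avatar (bytes -> string; writer optional)
  writer field signature has no reader counterpart
  addr.retries: paired with writer addr.retries (int64 -> int64; writer required)
  addr.verified: paired with writer addr.verified (bool -> int32; writer required)
  addr.rating: paired with writer addr.rating (float32 -> float32; writer optional)
  breaking: (addr.verified, R3)
  breaking: (avatar, R3)
  breaking: (signature, R2)
  breaking: (status, R5)
  => backward: BREAKING (4)
the rest of the Invoice diff is inert for this question:
  field rating in record Geo: optional changed to required -> triggers nothing under Invoice's printed rules — same verdict
  field retries in record Geo: required changed to optional -> its effect on Invoice is confined to the forward direction, not asked


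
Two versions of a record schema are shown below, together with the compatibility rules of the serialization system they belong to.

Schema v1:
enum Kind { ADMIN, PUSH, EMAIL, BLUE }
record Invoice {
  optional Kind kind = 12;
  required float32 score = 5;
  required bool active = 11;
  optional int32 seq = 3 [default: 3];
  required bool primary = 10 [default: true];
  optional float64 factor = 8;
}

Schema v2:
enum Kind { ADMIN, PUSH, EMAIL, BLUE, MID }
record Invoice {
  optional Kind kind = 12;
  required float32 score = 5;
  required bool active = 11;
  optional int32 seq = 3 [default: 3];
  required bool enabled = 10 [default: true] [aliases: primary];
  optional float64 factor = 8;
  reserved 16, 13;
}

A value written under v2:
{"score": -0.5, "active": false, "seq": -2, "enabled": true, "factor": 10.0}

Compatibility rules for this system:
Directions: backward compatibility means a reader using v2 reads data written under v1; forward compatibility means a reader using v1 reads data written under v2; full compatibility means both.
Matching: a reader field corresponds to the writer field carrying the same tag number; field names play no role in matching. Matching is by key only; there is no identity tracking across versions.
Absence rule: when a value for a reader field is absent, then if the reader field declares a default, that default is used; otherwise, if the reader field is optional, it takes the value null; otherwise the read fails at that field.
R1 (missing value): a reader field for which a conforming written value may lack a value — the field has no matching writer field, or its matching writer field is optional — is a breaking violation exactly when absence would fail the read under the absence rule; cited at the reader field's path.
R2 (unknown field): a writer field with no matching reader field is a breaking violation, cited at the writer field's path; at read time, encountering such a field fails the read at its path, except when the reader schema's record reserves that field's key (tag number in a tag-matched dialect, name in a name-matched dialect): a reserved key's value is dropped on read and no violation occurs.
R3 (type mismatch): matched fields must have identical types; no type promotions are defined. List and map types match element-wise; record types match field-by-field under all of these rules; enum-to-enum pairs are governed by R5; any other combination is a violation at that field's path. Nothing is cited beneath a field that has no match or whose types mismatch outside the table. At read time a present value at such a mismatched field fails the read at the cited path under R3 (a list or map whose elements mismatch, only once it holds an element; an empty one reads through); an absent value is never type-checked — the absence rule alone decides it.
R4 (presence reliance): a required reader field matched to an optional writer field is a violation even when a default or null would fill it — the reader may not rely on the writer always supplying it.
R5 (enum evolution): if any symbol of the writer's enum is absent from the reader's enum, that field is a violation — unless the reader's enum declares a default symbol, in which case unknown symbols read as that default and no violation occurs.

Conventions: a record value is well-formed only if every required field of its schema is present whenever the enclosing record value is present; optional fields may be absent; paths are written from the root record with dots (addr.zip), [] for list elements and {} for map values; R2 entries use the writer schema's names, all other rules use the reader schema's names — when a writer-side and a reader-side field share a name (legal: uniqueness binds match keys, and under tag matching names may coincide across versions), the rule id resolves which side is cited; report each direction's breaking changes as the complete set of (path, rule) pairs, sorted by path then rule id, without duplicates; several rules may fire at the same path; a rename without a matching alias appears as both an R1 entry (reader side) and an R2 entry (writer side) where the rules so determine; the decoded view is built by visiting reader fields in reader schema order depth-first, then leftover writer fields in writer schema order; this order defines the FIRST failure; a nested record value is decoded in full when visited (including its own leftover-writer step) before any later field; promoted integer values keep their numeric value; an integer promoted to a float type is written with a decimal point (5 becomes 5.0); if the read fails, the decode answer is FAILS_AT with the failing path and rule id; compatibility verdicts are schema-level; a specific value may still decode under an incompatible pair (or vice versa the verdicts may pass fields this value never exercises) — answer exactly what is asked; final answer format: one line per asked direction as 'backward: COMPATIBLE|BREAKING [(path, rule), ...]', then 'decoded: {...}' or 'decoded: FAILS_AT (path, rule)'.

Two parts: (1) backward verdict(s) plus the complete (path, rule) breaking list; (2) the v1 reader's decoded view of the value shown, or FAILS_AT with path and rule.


backward: COMPATIBLE []; decoded: {"kind": null, "score": -0.5, "active": false, "seq": -2, "primary": true, "factor": 10.0}

arrows below run writer -> reader for Invoice
checking backward for Invoice: reader v2 against writer v1:
  kind: Kind -> Kind, writer optional; from kind
  score: float32 -> float32, writer required; from score
  active: bool -> bool, writer required; from active
  seq: int32 -> int32, writer optional; from seq
  enabled: bool -> bool, writer required; from primary
  factor: float64 -> float64, writer optional; from factor
  => backward verdict for Invoice: COMPATIBLE, no violations
migrating the Invoice value to v1:
  kind := null (missing; optional => null)
  score := -0.5
  active := false
  seq := -2
  primary := true (from writer enabled)
  factor := 10.0
  => decoded: {"kind": null, "score": -0.5, "active": false, "seq": -2, "primary": true, "factor": 10.0}
checking off the Invoice differences that do not matter here:
  enum Kind (field kind in record Invoice): symbol MID added -> its effect on Invoice is confined to the forward direction, not asked
  renamed field primary to enabled in record Invoice (alias primary declared on the renamed field) -> triggers nothing under Invoice's printed rules — same verdict


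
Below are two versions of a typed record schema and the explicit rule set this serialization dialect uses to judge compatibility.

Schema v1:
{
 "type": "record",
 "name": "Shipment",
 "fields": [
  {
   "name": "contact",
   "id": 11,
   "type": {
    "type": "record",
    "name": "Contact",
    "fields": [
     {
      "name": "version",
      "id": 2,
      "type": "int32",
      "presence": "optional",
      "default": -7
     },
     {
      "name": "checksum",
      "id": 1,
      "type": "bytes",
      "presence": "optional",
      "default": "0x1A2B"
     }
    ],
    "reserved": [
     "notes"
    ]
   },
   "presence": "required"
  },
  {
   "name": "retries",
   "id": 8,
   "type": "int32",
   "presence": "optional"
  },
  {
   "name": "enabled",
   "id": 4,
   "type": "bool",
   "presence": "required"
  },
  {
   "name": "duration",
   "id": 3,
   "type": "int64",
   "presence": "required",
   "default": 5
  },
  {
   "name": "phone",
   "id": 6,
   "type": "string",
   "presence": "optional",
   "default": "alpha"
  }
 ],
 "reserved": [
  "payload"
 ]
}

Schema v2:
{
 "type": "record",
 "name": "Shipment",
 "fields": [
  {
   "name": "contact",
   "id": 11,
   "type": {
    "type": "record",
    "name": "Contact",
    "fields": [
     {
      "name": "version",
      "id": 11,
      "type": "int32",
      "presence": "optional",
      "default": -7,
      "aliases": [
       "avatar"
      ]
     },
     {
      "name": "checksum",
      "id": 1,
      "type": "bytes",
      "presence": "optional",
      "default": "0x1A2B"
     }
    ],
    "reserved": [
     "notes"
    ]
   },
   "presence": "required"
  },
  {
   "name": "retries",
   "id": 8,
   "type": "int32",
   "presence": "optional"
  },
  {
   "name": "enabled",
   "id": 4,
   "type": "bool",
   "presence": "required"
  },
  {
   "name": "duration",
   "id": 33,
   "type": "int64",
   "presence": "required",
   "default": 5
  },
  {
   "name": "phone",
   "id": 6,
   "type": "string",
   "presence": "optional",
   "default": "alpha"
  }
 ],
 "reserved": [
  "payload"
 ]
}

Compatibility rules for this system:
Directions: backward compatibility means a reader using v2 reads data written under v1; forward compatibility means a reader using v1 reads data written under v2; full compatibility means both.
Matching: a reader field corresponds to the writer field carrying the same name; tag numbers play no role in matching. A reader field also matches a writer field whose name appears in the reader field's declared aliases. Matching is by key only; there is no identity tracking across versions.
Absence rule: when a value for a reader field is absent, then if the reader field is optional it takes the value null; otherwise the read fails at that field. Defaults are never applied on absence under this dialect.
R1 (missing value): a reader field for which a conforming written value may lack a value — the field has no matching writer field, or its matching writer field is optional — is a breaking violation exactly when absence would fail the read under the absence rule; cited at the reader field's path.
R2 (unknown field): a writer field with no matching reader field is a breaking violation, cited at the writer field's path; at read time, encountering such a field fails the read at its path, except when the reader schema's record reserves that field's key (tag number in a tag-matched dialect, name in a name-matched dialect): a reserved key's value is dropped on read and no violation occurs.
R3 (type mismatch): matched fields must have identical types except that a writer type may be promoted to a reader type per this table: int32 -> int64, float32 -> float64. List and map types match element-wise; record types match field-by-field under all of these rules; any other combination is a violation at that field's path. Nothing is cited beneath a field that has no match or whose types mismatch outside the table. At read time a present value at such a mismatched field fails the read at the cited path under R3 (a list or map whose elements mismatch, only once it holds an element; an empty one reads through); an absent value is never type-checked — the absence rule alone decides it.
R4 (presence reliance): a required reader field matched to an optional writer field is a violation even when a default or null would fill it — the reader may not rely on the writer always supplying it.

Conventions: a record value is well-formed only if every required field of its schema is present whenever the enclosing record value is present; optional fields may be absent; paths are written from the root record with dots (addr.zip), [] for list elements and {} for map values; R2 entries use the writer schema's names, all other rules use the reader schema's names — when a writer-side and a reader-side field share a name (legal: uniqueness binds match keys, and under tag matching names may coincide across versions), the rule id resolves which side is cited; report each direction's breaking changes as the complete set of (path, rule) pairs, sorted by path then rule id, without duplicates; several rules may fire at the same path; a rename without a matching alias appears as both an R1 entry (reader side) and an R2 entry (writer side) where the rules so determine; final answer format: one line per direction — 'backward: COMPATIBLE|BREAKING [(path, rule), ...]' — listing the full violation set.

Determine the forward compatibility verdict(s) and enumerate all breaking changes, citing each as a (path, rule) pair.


each type pair in Shipment: writer, then reader
forward on Shipment — v1 reading data written by v2:
  writer required, Contact -> Contact: reader contact maps from writer contact
  writer optional, int32 -> int32: reader retries maps from writer retries
  writer required, bool -> bool: reader enabled maps from writer enabled
  writer required, int64 -> int64: reader duration maps from writer duration
  writer optional, string -> string: reader phone maps from writer phone
  writer optional, int32 -> int32: reader contact.version maps from writer contact.version
  writer optional, bytes -> bytes: reader contact.checksum maps from writer contact.checksum
  => forward verdict for Shipment: COMPATIBLE, no violations
ruling out the remaining Shipment differences:
  field version in record Contact: tag 2 changed to 11 -> fires no rule on Shipment, leaving the asked answer as it is
  field duration in record Shipment: tag 3 changed to 33 -> fires no rule on Shipment, leaving the asked answer as it is

forward: COMPATIBLE []


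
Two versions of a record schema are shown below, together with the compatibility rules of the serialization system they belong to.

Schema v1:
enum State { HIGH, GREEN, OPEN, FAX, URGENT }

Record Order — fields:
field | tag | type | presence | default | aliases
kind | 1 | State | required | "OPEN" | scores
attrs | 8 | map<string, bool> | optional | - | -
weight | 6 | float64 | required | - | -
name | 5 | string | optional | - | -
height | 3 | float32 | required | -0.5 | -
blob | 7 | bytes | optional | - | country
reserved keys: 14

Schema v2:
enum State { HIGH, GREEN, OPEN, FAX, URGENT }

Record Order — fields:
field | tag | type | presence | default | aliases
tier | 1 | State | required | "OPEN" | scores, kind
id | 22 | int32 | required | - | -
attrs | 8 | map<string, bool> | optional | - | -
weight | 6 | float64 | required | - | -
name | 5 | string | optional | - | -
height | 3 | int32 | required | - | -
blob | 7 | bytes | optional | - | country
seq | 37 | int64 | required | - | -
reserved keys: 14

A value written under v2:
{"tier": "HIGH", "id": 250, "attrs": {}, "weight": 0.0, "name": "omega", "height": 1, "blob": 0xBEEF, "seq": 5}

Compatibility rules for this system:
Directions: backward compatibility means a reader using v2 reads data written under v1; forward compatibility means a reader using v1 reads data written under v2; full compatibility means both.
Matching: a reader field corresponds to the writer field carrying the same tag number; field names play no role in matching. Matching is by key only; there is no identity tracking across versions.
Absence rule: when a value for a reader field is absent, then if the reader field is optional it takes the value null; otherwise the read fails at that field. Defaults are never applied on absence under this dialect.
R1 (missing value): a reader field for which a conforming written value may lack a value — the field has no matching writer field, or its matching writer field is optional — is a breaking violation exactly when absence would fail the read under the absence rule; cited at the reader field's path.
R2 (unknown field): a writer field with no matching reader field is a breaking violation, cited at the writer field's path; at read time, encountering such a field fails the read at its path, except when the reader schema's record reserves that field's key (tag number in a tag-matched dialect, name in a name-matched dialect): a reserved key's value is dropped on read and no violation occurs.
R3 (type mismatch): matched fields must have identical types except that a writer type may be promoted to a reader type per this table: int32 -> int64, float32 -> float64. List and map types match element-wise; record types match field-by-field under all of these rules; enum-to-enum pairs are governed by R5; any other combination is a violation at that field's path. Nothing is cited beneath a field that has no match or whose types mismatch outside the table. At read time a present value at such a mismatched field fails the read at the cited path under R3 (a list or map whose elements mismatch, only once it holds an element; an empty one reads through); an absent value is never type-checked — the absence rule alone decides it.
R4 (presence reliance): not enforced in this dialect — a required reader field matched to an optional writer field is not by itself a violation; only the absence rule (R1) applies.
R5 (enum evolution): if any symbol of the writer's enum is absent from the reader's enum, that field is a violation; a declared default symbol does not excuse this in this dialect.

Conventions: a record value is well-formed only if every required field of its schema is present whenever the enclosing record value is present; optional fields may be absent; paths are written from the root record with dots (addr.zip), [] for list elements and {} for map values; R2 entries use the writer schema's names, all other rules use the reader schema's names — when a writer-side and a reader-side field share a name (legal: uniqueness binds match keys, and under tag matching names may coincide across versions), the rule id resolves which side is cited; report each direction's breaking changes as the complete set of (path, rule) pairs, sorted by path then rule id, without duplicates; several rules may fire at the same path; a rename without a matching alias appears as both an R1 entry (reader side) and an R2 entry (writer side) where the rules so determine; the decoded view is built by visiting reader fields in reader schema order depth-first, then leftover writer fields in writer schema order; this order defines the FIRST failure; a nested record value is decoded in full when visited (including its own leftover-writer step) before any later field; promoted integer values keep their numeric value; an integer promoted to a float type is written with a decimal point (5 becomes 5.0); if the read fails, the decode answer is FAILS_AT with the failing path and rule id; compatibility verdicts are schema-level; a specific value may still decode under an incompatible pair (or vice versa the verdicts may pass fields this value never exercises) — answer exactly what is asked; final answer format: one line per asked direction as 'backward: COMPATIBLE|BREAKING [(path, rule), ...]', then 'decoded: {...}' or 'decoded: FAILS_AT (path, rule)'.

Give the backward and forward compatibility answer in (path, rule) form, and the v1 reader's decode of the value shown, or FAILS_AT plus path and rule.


arrows below run writer -> reader for Order
backward pass over Order, reader schema v2, writer schema v1:
  writer required, State -> State: reader tier maps from writer kind
  no writer field matches reader id
  writer optional, map<string, bool> -> map<string, bool>: reader attrs maps from writer attrs
  writer required, float64 -> float64: reader weight maps from writer weight
  writer optional, string -> string: reader name maps from writer name
  writer required, float32 -> int32: reader height maps from writer height
  writer optional, bytes -> bytes: reader blob maps from writer blob
  no writer field matches reader seq
  rule R3 violated at height
  rule R1 violated at id
  rule R1 violated at seq
  => backward verdict for Order: BREAKING, 3 violation(s)
forward pass over Order, reader schema v1, writer schema v2:
  writer required, State -> State: reader kind maps from writer tier
  writer optional, map<string, bool> -> map<string, bool>: reader attrs maps from writer attrs
  writer required, float64 -> float64: reader weight maps from writer weight
  writer optional, string -> string: reader name maps from writer name
  writer required, int32 -> float32: reader height maps from writer height
  writer optional, bytes -> bytes: reader blob maps from writer blob
  id (writer side), unknown to reader
  seq (writer side), unknown to reader
  rule R3 violated at height
  rule R2 violated at id
  rule R2 violated at seq
  => forward verdict for Order: BREAKING, 3 violation(s)
decode walk for Order under reader schema v1:
  kind := "HIGH" (from writer tier)
  attrs := {}
  weight := 0.0
  name := "omega"
  read fails at height under R3
  => FAILS_AT (height, R3)

backward: BREAKING [(height, R3), (id, R1), (seq, R1)]; forward: BREAKING [(height, R3), (id, R2), (seq, R2)]; decoded: FAILS_AT (height, R3)


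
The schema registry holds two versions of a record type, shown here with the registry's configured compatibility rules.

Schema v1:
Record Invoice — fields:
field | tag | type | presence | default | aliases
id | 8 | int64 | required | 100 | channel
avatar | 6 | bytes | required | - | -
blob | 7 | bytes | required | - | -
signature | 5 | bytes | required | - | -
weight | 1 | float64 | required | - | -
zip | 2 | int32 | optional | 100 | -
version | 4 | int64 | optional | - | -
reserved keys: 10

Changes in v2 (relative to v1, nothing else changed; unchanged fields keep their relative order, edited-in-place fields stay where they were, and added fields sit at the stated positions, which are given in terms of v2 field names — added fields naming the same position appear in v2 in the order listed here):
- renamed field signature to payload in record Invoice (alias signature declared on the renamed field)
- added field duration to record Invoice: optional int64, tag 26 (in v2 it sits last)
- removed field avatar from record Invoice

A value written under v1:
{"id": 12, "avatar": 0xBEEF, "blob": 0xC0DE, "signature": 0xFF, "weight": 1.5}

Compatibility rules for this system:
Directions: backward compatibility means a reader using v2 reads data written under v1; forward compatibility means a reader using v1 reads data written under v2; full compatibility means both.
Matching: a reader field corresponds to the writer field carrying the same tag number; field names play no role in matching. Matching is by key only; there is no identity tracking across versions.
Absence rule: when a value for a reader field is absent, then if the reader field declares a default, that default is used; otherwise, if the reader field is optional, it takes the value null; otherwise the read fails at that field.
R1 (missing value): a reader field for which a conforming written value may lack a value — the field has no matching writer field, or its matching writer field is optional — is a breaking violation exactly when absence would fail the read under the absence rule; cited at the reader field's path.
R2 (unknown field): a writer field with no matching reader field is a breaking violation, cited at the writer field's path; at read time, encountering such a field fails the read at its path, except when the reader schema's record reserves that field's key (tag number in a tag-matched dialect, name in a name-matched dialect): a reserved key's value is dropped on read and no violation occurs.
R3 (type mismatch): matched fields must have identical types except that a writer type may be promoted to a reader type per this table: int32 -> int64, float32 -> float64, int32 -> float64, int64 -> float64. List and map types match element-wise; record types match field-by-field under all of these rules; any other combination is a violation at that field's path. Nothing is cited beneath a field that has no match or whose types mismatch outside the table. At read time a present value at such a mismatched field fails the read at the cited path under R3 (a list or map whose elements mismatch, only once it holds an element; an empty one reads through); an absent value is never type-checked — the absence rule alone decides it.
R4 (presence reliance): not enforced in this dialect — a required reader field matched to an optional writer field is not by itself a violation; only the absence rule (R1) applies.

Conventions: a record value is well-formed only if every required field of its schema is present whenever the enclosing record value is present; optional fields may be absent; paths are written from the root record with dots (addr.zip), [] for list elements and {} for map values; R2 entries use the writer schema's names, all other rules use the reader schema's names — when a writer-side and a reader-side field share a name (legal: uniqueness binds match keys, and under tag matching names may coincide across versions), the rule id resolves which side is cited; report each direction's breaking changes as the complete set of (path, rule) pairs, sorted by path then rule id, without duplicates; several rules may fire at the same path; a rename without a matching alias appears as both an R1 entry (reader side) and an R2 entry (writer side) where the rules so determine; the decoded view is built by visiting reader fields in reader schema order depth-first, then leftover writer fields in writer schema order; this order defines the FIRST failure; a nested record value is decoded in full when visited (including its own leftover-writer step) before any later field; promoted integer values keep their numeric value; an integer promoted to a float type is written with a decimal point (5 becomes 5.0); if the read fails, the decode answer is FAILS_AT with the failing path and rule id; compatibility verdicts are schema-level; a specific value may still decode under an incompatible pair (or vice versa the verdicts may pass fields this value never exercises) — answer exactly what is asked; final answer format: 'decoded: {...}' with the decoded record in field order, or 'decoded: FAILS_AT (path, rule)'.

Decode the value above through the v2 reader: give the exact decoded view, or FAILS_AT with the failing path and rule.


each type pair in Invoice: writer, then reader
decode walk for Invoice under reader schema v2:
  id := 12
  blob := 0xC0DE
  payload := 0xFF (from writer signature)
  weight := 1.5
  zip := 100 (missing; default applied)
  version := null (missing; optional => null)
  duration := null (missing; optional => null)
  read fails at avatar under R2 (unknown field)
  => FAILS_AT (avatar, R2)
diffs on Invoice not affecting the asked answer:
  renamed field signature to payload in record Invoice (alias signature declared on the renamed field) -> no rule fires on it and the decoded Invoice view is identical with or without it
  added field duration to record Invoice: optional int64, tag 26 (in v2 it sits last) -> schema-level compatibility only; this Invoice value's decode is unchanged

decoded: FAILS_AT (avatar, R2)


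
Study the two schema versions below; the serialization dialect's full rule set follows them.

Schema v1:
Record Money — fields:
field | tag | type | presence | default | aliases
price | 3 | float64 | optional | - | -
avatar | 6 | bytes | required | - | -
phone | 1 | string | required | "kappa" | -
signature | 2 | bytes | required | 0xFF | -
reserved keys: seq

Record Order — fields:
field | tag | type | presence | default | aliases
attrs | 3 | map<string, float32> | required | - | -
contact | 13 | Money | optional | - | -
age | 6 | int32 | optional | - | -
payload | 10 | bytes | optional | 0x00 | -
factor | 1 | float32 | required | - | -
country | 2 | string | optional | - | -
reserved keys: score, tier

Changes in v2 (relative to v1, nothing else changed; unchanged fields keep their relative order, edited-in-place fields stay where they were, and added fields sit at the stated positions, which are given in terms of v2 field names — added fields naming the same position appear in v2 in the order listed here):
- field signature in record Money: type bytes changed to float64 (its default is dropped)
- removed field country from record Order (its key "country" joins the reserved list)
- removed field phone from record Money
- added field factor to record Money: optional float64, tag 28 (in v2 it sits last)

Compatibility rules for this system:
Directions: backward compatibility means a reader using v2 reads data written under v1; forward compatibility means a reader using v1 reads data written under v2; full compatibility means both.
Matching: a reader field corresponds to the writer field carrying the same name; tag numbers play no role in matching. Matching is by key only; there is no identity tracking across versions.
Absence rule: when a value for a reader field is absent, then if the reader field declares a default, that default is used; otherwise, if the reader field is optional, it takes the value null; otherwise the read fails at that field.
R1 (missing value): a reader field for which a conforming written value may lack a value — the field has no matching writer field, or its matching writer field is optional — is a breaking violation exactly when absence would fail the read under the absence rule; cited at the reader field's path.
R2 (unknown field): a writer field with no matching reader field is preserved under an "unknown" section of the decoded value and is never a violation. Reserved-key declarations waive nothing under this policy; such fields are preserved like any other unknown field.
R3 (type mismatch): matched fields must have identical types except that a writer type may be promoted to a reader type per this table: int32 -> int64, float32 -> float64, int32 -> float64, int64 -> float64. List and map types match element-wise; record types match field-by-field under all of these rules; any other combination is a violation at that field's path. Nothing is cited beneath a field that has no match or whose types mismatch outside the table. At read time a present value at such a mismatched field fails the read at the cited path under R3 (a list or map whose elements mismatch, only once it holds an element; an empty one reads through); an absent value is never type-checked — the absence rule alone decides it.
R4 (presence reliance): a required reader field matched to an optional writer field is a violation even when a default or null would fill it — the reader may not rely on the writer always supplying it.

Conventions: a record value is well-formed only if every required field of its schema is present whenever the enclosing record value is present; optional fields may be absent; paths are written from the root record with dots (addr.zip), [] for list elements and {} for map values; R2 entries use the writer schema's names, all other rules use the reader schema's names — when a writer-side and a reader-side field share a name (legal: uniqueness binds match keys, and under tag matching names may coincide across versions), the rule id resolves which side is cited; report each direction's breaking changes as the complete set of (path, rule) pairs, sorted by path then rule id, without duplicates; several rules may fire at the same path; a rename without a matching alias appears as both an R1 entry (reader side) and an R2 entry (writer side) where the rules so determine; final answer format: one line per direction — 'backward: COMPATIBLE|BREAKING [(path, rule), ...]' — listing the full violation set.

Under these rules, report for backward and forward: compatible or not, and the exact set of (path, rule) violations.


backward: BREAKING [(contact.signature, R3)]; forward: BREAKING [(contact.signature, R3)]

in Order below, arrows point writer -> reader
backward for Order (reader v2, writer v1):
  attrs: map<string, float32> -> map<string, float32>, writer required; from attrs
  contact: Money -> Money, writer optional; from contact
  age: int32 -> int32, writer optional; from age
  payload: bytes -> bytes, writer optional; from payload
  factor: float32 -> float32, writer required; from factor
  writer country: unknown to reader
  contact.price: float64 -> float64, writer optional; from contact.price
  contact.avatar: bytes -> bytes, writer required; from contact.avatar
  contact.signature: bytes -> float64, writer required; from contact.signature
  contact.factor: no writer-side match
  writer contact.phone: unknown to reader
  violation R3 at contact.signature
  => backward verdict for Order: BREAKING, 1 violation(s)
forward for Order (reader v1, writer v2):
  attrs: map<string, float32> -> map<string, float32>, writer required; from attrs
  contact: Money -> Money, writer optional; from contact
  age: int32 -> int32, writer optional; from age
  payload: bytes -> bytes, writer optional; from payload
  factor: float32 -> float32, writer required; from factor
  country: no writer-side match
  contact.price: float64 -> float64, writer optional; from contact.price
  contact.avatar: bytes -> bytes, writer required; from contact.avatar
  contact.phone: no writer-side match
  contact.signature: float64 -> bytes, writer required; from contact.signature
  writer contact.factor: unknown to reader
  violation R3 at contact.signature
  => forward verdict for Order: BREAKING, 1 violation(s)


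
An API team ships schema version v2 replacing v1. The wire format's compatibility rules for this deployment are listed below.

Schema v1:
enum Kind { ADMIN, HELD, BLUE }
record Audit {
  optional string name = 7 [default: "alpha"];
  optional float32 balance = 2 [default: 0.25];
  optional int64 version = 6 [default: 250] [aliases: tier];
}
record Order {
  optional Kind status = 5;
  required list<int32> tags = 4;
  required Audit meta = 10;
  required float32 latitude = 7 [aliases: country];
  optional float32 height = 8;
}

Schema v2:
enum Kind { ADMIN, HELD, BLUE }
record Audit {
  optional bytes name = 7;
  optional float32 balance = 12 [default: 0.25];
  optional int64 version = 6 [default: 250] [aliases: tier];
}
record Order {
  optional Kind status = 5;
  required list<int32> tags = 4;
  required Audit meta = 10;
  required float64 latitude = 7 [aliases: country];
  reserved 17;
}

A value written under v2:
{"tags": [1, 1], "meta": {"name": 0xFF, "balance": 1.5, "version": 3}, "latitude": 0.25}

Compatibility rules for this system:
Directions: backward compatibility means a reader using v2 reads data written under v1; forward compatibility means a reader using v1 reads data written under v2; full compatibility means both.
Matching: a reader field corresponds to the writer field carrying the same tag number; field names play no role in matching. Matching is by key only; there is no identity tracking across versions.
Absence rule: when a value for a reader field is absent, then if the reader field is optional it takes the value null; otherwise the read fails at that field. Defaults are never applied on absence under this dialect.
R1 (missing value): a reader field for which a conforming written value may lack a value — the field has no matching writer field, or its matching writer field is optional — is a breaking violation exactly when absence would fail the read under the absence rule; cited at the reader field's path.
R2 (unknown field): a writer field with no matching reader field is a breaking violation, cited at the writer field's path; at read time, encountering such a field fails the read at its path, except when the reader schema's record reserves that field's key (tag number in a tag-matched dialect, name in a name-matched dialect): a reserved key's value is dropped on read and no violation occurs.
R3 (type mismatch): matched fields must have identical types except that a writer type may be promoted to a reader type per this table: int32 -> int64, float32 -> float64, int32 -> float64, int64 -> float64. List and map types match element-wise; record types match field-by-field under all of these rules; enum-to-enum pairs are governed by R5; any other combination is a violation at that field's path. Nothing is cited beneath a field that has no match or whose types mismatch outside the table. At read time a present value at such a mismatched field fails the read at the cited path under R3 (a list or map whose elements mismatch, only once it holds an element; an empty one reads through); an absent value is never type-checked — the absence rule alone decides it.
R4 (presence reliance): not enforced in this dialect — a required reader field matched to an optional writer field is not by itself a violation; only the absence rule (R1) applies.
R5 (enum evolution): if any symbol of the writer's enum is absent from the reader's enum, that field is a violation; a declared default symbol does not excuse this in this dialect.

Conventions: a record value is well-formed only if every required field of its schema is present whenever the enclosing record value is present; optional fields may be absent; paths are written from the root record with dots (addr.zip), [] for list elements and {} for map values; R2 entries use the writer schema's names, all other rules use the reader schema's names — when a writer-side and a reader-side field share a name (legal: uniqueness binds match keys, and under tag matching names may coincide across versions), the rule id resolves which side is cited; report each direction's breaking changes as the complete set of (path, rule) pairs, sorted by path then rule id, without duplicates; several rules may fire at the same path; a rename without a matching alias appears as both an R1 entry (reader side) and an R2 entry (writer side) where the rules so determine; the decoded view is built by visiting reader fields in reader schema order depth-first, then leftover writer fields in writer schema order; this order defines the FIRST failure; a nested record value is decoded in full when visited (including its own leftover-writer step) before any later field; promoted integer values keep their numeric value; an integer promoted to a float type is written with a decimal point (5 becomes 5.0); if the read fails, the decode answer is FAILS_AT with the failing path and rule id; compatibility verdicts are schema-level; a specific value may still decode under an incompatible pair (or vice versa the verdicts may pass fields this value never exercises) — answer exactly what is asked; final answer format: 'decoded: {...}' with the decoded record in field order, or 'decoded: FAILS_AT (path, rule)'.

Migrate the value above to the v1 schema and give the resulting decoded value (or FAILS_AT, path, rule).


decoded: FAILS_AT (meta.name, R3)

arrows below run writer -> reader for Order
decode walk for Order under reader schema v1:
  status := null (not supplied -> null)
  tags := [1, 1]
  read fails at meta.name under R3
  => FAILS_AT (meta.name, R3)
ruling out the remaining Order differences:
  field balance in record Audit: tag 2 changed to 12 -> changes Order's schema-level verdicts only — the decode of this value is the same
  field latitude in record Order: type float32 changed to float64 -> changes Order's schema-level verdicts only — the decode of this value is the same
  removed field height from record Order -> changes Order's schema-level verdicts only — the decode of this value is the same
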